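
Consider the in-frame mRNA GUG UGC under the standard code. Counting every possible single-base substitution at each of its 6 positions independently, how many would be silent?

Codon 1 (GUG, Val): 3 synonymous substitutions.
Codon 2 (UGC, Cys): 1 synonymous substitution.
Total: 3 + 1 = 4.

4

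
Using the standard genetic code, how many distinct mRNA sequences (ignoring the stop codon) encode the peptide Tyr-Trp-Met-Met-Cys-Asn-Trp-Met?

Tyr: 2 codons.
Trp: 1 codon.
Met: 1 codon.
Met: 1 codon.
Cys: 2 codons.
Asn: 2 codons.
Trp: 1 codon.
Met: 1 codon.
2 × 1 × 1 × 1 × 2 × 2 × 1 × 1 = 8.

8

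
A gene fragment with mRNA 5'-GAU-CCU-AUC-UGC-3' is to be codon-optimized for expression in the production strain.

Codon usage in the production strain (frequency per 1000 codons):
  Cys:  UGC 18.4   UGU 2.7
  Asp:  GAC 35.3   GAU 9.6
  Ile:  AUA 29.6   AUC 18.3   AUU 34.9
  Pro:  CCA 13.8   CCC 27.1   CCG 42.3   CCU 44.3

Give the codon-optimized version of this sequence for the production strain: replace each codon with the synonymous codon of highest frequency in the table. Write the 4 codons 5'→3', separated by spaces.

Codon 1 (Asp): best is GAC at 35.3.
Codon 2 (Pro): best is CCU at 44.3.
Codon 3 (Ile): best is AUU at 34.9.
Codon 4 (Cys): best is UGC at 18.4.

GAC CCU AUU UGC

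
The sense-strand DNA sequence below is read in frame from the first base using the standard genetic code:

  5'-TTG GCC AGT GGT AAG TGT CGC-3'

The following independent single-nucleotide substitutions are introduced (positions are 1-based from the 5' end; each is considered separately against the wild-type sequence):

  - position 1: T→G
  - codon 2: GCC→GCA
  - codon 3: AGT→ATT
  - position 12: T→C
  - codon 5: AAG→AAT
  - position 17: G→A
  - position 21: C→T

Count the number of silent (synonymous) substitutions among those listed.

Codon 1: TTG (Leu) → GTG (Val) — missense.
Codon 2: GCC (Ala) → GCA (Ala) — synonymous.
Codon 3: AGT (Ser) → ATT (Ile) — missense.
Codon 4: GGT (Gly) → GGC (Gly) — synonymous.
Codon 5: AAG (Lys) → AAT (Asn) — missense.
Codon 6: TGT (Cys) → TAT (Tyr) — missense.
Codon 7: CGC (Arg) → CGT (Arg) — synonymous.
Synonymous: 3 of 7.

3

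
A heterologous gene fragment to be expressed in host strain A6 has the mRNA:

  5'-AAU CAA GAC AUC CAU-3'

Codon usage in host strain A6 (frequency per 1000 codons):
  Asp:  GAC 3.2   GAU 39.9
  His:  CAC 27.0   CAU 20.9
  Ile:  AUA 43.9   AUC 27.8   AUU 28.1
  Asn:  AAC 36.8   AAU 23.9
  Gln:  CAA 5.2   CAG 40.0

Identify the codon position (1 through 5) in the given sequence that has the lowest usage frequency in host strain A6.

Codon 1 AAU (Asn): 23.9 per 1000.
Codon 2 CAA (Gln): 5.2 per 1000.
Codon 3 GAC (Asp): 3.2 per 1000.
Codon 4 AUC (Ile): 27.8 per 1000.
Codon 5 CAU (His): 20.9 per 1000.
Lowest frequency is 3.2 at codon 3.

3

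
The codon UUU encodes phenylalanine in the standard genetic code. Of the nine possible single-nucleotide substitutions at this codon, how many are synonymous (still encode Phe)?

1

Position 1: none → 0 synonymous.
Position 2: none → 0 synonymous.
Position 3: UUC → 1 synonymous.
Total: 0 + 0 + 1 = 1.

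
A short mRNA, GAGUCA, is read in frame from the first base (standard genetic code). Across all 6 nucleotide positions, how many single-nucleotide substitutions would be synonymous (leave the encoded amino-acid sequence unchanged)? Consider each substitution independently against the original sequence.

4

Codon 1 (GAG, Glu): 1 synonymous substitution.
Codon 2 (UCA, Ser): 3 synonymous substitutions.
Total: 1 + 3 = 4.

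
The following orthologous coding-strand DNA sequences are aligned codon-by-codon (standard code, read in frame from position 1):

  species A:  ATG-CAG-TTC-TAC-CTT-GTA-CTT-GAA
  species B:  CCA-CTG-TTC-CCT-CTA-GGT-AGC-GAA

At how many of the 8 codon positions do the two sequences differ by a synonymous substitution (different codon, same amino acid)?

1

Codon 1: ATG Met / CCA Pro — nonsynonymous.
Codon 2: CAG Gln / CTG Leu — nonsynonymous.
Codon 3: TTC Phe / TTC Phe — identical.
Codon 4: TAC Tyr / CCT Pro — nonsynonymous.
Codon 5: CTT Leu / CTA Leu — synonymous.
Codon 6: GTA Val / GGT Gly — nonsynonymous.
Codon 7: CTT Leu / AGC Ser — nonsynonymous.
Codon 8: GAA Glu / GAA Glu — identical.
Synonymous differences: 1.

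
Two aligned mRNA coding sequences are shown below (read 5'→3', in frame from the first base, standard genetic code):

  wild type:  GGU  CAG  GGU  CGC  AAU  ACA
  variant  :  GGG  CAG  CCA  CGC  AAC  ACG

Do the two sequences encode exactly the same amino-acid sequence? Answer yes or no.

Codon 1: GGU Gly / GGG Gly — synonymous.
Codon 2: CAG Gln / CAG Gln — identical.
Codon 3: GGU Gly / CCA Pro — nonsynonymous.
Codon 4: CGC Arg / CGC Arg — identical.
Codon 5: AAU Asn / AAC Asn — synonymous.
Codon 6: ACA Thr / ACG Thr — synonymous.
Nonsynonymous differences: 1 → different protein.

no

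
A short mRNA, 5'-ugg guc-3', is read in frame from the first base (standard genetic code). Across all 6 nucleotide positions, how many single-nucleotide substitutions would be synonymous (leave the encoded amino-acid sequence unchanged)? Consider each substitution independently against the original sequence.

Codon 1 (UGG, Trp): 0 synonymous substitutions.
Codon 2 (GUC, Val): 3 synonymous substitutions.
Total: 0 + 3 = 3.

3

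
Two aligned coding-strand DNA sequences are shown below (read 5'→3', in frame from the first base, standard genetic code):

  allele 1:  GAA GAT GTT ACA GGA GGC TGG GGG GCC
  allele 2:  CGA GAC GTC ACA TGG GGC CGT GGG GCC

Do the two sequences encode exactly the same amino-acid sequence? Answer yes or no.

no

Codon 1: GAA Glu / CGA Arg — nonsynonymous.
Codon 2: GAT Asp / GAC Asp — synonymous.
Codon 3: GTT Val / GTC Val — synonymous.
Codon 4: ACA Thr / ACA Thr — identical.
Codon 5: GGA Gly / TGG Trp — nonsynonymous.
Codon 6: GGC Gly / GGC Gly — identical.
Codon 7: TGG Trp / CGT Arg — nonsynonymous.
Codon 8: GGG Gly / GGG Gly — identical.
Codon 9: GCC Ala / GCC Ala — identical.
Nonsynonymous differences: 3 → different protein.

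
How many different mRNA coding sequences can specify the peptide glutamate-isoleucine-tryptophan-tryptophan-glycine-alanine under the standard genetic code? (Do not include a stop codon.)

96

Glu: 2 codons.
Ile: 3 codons.
Trp: 1 codon.
Trp: 1 codon.
Gly: 4 codons.
Ala: 4 codons.
2 × 3 × 1 × 1 × 4 × 4 = 96.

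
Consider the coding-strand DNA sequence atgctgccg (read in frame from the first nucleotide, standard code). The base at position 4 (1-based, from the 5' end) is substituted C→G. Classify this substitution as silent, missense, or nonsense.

missense

Position 4 falls in codon 2: CTG → Leu.
After the substitution the codon is GTG → Val.
Leu ≠ Val, so this is a missense mutation.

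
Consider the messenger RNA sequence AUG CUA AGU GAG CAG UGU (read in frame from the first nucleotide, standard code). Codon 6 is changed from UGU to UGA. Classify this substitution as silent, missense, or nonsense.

Position 18 falls in codon 6: UGU → Cys.
After the substitution the codon is UGA → Stop.
The new codon is a stop codon, so this is a nonsense mutation.

nonsense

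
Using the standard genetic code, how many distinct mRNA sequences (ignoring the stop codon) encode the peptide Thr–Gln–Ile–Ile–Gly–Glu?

Thr: 4 codons.
Gln: 2 codons.
Ile: 3 codons.
Ile: 3 codons.
Gly: 4 codons.
Glu: 2 codons.
4 × 2 × 3 × 3 × 4 × 2 = 576.

576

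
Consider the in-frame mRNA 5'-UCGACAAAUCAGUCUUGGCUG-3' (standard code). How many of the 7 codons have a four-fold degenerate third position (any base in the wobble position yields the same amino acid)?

4

Codon 1 UCG (Ser): third position 4-fold.
Codon 2 ACA (Thr): third position 4-fold.
Codon 3 AAU (Asn): third position 2-fold.
Codon 4 CAG (Gln): third position 2-fold.
Codon 5 UCU (Ser): third position 4-fold.
Codon 6 UGG (Trp): third position 1-fold.
Codon 7 CUG (Leu): third position 4-fold.
Four-fold degenerate third positions: 4.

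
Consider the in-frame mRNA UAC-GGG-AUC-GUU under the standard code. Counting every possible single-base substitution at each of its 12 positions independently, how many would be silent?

9

Codon 1 (UAC, Tyr): 1 synonymous substitution.
Codon 2 (GGG, Gly): 3 synonymous substitutions.
Codon 3 (AUC, Ile): 2 synonymous substitutions.
Codon 4 (GUU, Val): 3 synonymous substitutions.
Total: 1 + 3 + 2 + 3 = 9.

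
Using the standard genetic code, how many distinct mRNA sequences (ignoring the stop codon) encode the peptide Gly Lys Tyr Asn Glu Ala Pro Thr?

Gly: 4 codons.
Lys: 2 codons.
Tyr: 2 codons.
Asn: 2 codons.
Glu: 2 codons.
Ala: 4 codons.
Pro: 4 codons.
Thr: 4 codons.
4 × 2 × 2 × 2 × 2 × 4 × 4 × 4 = 4096.

4096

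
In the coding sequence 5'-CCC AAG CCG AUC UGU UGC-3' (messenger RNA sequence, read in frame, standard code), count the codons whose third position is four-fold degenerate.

Codon 1 CCC (Pro): third position 4-fold.
Codon 2 AAG (Lys): third position 2-fold.
Codon 3 CCG (Pro): third position 4-fold.
Codon 4 AUC (Ile): third position 3-fold.
Codon 5 UGU (Cys): third position 2-fold.
Codon 6 UGC (Cys): third position 2-fold.
Four-fold degenerate third positions: 2.

2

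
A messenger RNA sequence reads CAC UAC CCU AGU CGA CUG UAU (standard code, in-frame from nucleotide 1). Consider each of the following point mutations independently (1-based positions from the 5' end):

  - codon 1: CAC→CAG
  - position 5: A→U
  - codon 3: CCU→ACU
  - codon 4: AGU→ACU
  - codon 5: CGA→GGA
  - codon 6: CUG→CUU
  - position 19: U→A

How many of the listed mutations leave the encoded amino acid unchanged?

Codon 1: CAC (His) → CAG (Gln) — missense.
Codon 2: UAC (Tyr) → UUC (Phe) — missense.
Codon 3: CCU (Pro) → ACU (Thr) — missense.
Codon 4: AGU (Ser) → ACU (Thr) — missense.
Codon 5: CGA (Arg) → GGA (Gly) — missense.
Codon 6: CUG (Leu) → CUU (Leu) — synonymous.
Codon 7: UAU (Tyr) → AAU (Asn) — missense.
Synonymous: 1 of 7.

1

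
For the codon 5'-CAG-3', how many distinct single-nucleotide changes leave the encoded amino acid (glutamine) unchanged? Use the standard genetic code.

1

Position 1: none → 0 synonymous.
Position 2: none → 0 synonymous.
Position 3: CAA → 1 synonymous.
Total: 0 + 0 + 1 = 1.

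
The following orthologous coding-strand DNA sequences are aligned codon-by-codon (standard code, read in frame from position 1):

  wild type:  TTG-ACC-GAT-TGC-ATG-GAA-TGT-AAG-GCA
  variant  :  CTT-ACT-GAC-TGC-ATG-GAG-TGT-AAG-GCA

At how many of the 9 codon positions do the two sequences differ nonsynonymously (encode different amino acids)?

Codon 1: TTG Leu / CTT Leu — synonymous.
Codon 2: ACC Thr / ACT Thr — synonymous.
Codon 3: GAT Asp / GAC Asp — synonymous.
Codon 4: TGC Cys / TGC Cys — identical.
Codon 5: ATG Met / ATG Met — identical.
Codon 6: GAA Glu / GAG Glu — synonymous.
Codon 7: TGT Cys / TGT Cys — identical.
Codon 8: AAG Lys / AAG Lys — identical.
Codon 9: GCA Ala / GCA Ala — identical.
Nonsynonymous differences: 0.

0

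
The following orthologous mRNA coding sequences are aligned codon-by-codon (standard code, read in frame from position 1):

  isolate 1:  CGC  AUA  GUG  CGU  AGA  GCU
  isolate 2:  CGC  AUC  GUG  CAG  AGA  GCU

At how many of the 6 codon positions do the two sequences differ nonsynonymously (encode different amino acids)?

1

Codon 1: CGC Arg / CGC Arg — identical.
Codon 2: AUA Ile / AUC Ile — synonymous.
Codon 3: GUG Val / GUG Val — identical.
Codon 4: CGU Arg / CAG Gln — nonsynonymous.
Codon 5: AGA Arg / AGA Arg — identical.
Codon 6: GCU Ala / GCU Ala — identical.
Nonsynonymous differences: 1.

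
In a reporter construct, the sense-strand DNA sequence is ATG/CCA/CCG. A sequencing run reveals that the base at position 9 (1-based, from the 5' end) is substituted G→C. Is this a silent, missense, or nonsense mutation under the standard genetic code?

silent

Position 9 falls in codon 3: CCG → Pro.
After the substitution the codon is CCC → Pro.
Both encode Pro, so the change is synonymous.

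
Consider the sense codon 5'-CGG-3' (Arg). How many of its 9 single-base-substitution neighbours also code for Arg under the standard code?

Position 1: AGG → 1 synonymous.
Position 2: none → 0 synonymous.
Position 3: CGT, CGC, CGA → 3 synonymous.
Total: 1 + 0 + 3 = 4.

4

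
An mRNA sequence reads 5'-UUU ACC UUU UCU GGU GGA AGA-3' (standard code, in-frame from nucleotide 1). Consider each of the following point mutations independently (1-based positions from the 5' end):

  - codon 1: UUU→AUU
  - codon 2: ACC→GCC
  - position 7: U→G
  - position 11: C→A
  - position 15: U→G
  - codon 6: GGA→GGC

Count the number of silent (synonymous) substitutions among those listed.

Codon 1: UUU (Phe) → AUU (Ile) — missense.
Codon 2: ACC (Thr) → GCC (Ala) — missense.
Codon 3: UUU (Phe) → GUU (Val) — missense.
Codon 4: UCU (Ser) → UAU (Tyr) — missense.
Codon 5: GGU (Gly) → GGG (Gly) — synonymous.
Codon 6: GGA (Gly) → GGC (Gly) — synonymous.
Synonymous: 2 of 6.

2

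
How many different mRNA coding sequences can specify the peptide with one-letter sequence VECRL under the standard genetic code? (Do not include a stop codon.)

576

Val: 4 codons.
Glu: 2 codons.
Cys: 2 codons.
Arg: 6 codons.
Leu: 6 codons.
4 × 2 × 2 × 6 × 6 = 576.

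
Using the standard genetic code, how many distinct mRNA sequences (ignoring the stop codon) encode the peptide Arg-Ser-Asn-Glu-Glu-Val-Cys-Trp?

2304

Arg: 6 codons.
Ser: 6 codons.
Asn: 2 codons.
Glu: 2 codons.
Glu: 2 codons.
Val: 4 codons.
Cys: 2 codons.
Trp: 1 codon.
6 × 6 × 2 × 2 × 2 × 4 × 2 × 1 = 2304.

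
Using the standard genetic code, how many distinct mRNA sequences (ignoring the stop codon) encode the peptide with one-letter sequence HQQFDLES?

His: 2 codons.
Gln: 2 codons.
Gln: 2 codons.
Phe: 2 codons.
Asp: 2 codons.
Leu: 6 codons.
Glu: 2 codons.
Ser: 6 codons.
2 × 2 × 2 × 2 × 2 × 6 × 2 × 6 = 2304.

2304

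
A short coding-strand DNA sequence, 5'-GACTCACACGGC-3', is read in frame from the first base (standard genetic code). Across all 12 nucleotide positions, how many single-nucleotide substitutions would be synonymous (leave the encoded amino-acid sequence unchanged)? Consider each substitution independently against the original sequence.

Codon 1 (GAC, Asp): 1 synonymous substitution.
Codon 2 (TCA, Ser): 3 synonymous substitutions.
Codon 3 (CAC, His): 1 synonymous substitution.
Codon 4 (GGC, Gly): 3 synonymous substitutions.
Total: 1 + 3 + 1 + 3 = 8.

8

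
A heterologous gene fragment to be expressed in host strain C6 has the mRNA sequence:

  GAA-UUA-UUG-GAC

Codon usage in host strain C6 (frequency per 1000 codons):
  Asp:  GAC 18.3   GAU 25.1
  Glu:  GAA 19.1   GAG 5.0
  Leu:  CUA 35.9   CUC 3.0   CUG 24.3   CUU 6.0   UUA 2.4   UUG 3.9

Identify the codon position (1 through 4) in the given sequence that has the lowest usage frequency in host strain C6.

2

Codon 1 GAA (Glu): 19.1 per 1000.
Codon 2 UUA (Leu): 2.4 per 1000.
Codon 3 UUG (Leu): 3.9 per 1000.
Codon 4 GAC (Asp): 18.3 per 1000.
Lowest frequency is 2.4 at codon 2.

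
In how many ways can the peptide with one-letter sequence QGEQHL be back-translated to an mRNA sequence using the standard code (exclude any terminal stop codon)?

Gln: 2 codons.
Gly: 4 codons.
Glu: 2 codons.
Gln: 2 codons.
His: 2 codons.
Leu: 6 codons.
2 × 4 × 2 × 2 × 2 × 6 = 384.

384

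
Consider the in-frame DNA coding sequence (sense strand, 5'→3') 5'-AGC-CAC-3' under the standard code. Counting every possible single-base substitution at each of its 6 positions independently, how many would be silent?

2

Codon 1 (AGC, Ser): 1 synonymous substitution.
Codon 2 (CAC, His): 1 synonymous substitution.
Total: 1 + 1 = 2.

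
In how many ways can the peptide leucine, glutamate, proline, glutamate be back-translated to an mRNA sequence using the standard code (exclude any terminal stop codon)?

96

Leu: 6 codons.
Glu: 2 codons.
Pro: 4 codons.
Glu: 2 codons.
6 × 2 × 4 × 2 = 96.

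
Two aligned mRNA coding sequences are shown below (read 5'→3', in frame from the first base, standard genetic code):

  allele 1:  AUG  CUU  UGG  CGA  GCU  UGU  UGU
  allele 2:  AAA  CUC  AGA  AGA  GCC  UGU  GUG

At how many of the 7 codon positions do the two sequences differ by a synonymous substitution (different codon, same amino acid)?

Codon 1: AUG Met / AAA Lys — nonsynonymous.
Codon 2: CUU Leu / CUC Leu — synonymous.
Codon 3: UGG Trp / AGA Arg — nonsynonymous.
Codon 4: CGA Arg / AGA Arg — synonymous.
Codon 5: GCU Ala / GCC Ala — synonymous.
Codon 6: UGU Cys / UGU Cys — identical.
Codon 7: UGU Cys / GUG Val — nonsynonymous.
Synonymous differences: 3.

3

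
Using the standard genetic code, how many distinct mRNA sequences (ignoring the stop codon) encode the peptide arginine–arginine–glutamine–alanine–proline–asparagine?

2304

Arg: 6 codons.
Arg: 6 codons.
Gln: 2 codons.
Ala: 4 codons.
Pro: 4 codons.
Asn: 2 codons.
6 × 6 × 2 × 4 × 4 × 2 = 2304.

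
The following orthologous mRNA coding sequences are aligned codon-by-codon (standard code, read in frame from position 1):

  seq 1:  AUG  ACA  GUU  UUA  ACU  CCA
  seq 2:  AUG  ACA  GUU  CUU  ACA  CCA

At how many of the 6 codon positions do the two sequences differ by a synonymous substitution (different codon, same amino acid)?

Codon 1: AUG Met / AUG Met — identical.
Codon 2: ACA Thr / ACA Thr — identical.
Codon 3: GUU Val / GUU Val — identical.
Codon 4: UUA Leu / CUU Leu — synonymous.
Codon 5: ACU Thr / ACA Thr — synonymous.
Codon 6: CCA Pro / CCA Pro — identical.
Synonymous differences: 2.

2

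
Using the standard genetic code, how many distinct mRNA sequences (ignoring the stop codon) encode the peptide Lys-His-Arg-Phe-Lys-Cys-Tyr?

384

Lys: 2 codons.
His: 2 codons.
Arg: 6 codons.
Phe: 2 codons.
Lys: 2 codons.
Cys: 2 codons.
Tyr: 2 codons.
2 × 2 × 6 × 2 × 2 × 2 × 2 = 384.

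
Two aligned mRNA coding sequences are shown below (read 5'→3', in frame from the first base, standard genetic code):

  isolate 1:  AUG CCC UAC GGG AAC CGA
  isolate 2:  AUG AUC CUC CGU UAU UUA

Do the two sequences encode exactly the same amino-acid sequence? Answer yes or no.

Codon 1: AUG Met / AUG Met — identical.
Codon 2: CCC Pro / AUC Ile — nonsynonymous.
Codon 3: UAC Tyr / CUC Leu — nonsynonymous.
Codon 4: GGG Gly / CGU Arg — nonsynonymous.
Codon 5: AAC Asn / UAU Tyr — nonsynonymous.
Codon 6: CGA Arg / UUA Leu — nonsynonymous.
Nonsynonymous differences: 5 → different protein.

no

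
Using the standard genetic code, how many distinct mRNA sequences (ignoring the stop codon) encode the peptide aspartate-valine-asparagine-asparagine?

Asp: 2 codons.
Val: 4 codons.
Asn: 2 codons.
Asn: 2 codons.
2 × 4 × 2 × 2 = 32.

32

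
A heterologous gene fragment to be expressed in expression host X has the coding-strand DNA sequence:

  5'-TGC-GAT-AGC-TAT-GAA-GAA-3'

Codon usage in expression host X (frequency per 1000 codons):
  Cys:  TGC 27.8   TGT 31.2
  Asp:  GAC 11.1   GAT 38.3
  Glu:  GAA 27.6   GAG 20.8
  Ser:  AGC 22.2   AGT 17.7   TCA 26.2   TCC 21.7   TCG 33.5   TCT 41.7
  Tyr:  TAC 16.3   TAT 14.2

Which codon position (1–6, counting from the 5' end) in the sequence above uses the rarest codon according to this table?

Codon 1 TGC (Cys): 27.8 per 1000.
Codon 2 GAT (Asp): 38.3 per 1000.
Codon 3 AGC (Ser): 22.2 per 1000.
Codon 4 TAT (Tyr): 14.2 per 1000.
Codon 5 GAA (Glu): 27.6 per 1000.
Codon 6 GAA (Glu): 27.6 per 1000.
Lowest frequency is 14.2 at codon 4.

4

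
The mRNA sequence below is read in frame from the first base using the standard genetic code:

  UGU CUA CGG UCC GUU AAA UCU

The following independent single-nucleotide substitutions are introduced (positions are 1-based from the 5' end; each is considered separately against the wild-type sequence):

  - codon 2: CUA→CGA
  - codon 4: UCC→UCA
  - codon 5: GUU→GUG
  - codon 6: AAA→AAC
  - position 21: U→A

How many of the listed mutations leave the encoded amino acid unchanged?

Codon 2: CUA (Leu) → CGA (Arg) — missense.
Codon 4: UCC (Ser) → UCA (Ser) — synonymous.
Codon 5: GUU (Val) → GUG (Val) — synonymous.
Codon 6: AAA (Lys) → AAC (Asn) — missense.
Codon 7: UCU (Ser) → UCA (Ser) — synonymous.
Synonymous: 3 of 5.

3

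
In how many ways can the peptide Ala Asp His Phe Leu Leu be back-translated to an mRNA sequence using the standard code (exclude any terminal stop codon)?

1152

Ala: 4 codons.
Asp: 2 codons.
His: 2 codons.
Phe: 2 codons.
Leu: 6 codons.
Leu: 6 codons.
4 × 2 × 2 × 2 × 6 × 6 = 1152.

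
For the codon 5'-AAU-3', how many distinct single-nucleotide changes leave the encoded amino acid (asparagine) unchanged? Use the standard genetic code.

Position 1: none → 0 synonymous.
Position 2: none → 0 synonymous.
Position 3: AAC → 1 synonymous.
Total: 0 + 0 + 1 = 1.

1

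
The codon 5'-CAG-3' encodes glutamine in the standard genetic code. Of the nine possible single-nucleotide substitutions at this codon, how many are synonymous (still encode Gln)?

Position 1: none → 0 synonymous.
Position 2: none → 0 synonymous.
Position 3: CAA → 1 synonymous.
Total: 0 + 0 + 1 = 1.

1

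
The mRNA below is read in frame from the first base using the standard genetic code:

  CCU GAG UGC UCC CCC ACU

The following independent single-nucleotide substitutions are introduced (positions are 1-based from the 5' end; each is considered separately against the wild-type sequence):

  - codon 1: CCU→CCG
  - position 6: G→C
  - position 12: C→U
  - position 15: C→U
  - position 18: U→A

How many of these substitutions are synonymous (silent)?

4

Codon 1: CCU (Pro) → CCG (Pro) — synonymous.
Codon 2: GAG (Glu) → GAC (Asp) — missense.
Codon 4: UCC (Ser) → UCU (Ser) — synonymous.
Codon 5: CCC (Pro) → CCU (Pro) — synonymous.
Codon 6: ACU (Thr) → ACA (Thr) — synonymous.
Synonymous: 4 of 5.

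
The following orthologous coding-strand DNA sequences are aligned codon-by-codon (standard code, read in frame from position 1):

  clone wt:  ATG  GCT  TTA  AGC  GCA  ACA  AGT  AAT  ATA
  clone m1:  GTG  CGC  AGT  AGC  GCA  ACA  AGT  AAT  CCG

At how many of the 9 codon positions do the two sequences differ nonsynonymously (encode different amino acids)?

4

Codon 1: ATG Met / GTG Val — nonsynonymous.
Codon 2: GCT Ala / CGC Arg — nonsynonymous.
Codon 3: TTA Leu / AGT Ser — nonsynonymous.
Codon 4: AGC Ser / AGC Ser — identical.
Codon 5: GCA Ala / GCA Ala — identical.
Codon 6: ACA Thr / ACA Thr — identical.
Codon 7: AGT Ser / AGT Ser — identical.
Codon 8: AAT Asn / AAT Asn — identical.
Codon 9: ATA Ile / CCG Pro — nonsynonymous.
Nonsynonymous differences: 4.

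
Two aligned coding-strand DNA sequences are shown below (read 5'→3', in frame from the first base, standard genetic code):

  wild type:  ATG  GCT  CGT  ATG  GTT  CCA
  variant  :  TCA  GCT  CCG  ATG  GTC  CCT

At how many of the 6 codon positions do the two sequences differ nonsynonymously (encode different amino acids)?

Codon 1: ATG Met / TCA Ser — nonsynonymous.
Codon 2: GCT Ala / GCT Ala — identical.
Codon 3: CGT Arg / CCG Pro — nonsynonymous.
Codon 4: ATG Met / ATG Met — identical.
Codon 5: GTT Val / GTC Val — synonymous.
Codon 6: CCA Pro / CCT Pro — synonymous.
Nonsynonymous differences: 2.

2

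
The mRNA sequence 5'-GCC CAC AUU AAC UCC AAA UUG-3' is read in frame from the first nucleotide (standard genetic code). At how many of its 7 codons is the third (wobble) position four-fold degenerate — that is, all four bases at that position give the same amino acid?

2

Codon 1 GCC (Ala): third position 4-fold.
Codon 2 CAC (His): third position 2-fold.
Codon 3 AUU (Ile): third position 3-fold.
Codon 4 AAC (Asn): third position 2-fold.
Codon 5 UCC (Ser): third position 4-fold.
Codon 6 AAA (Lys): third position 2-fold.
Codon 7 UUG (Leu): third position 2-fold.
Four-fold degenerate third positions: 2.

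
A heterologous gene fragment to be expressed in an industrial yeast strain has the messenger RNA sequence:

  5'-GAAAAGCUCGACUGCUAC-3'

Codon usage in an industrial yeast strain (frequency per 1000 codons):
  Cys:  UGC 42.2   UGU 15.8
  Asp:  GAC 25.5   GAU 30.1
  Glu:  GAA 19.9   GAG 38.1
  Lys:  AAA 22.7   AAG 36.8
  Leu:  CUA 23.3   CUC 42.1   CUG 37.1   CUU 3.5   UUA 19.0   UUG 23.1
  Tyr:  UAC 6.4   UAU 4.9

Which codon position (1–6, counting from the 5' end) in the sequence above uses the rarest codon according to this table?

6

Codon 1 GAA (Glu): 19.9 per 1000.
Codon 2 AAG (Lys): 36.8 per 1000.
Codon 3 CUC (Leu): 42.1 per 1000.
Codon 4 GAC (Asp): 25.5 per 1000.
Codon 5 UGC (Cys): 42.2 per 1000.
Codon 6 UAC (Tyr): 6.4 per 1000.
Lowest frequency is 6.4 at codon 6.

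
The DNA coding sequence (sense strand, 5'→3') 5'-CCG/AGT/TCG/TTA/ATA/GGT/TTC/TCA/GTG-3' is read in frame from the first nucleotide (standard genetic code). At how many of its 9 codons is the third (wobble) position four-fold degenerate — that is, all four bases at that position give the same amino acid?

5

Codon 1 CCG (Pro): third position 4-fold.
Codon 2 AGT (Ser): third position 2-fold.
Codon 3 TCG (Ser): third position 4-fold.
Codon 4 TTA (Leu): third position 2-fold.
Codon 5 ATA (Ile): third position 3-fold.
Codon 6 GGT (Gly): third position 4-fold.
Codon 7 TTC (Phe): third position 2-fold.
Codon 8 TCA (Ser): third position 4-fold.
Codon 9 GTG (Val): third position 4-fold.
Four-fold degenerate third positions: 5.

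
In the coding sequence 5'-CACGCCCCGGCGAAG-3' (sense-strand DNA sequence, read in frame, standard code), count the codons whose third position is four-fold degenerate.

Codon 1 CAC (His): third position 2-fold.
Codon 2 GCC (Ala): third position 4-fold.
Codon 3 CCG (Pro): third position 4-fold.
Codon 4 GCG (Ala): third position 4-fold.
Codon 5 AAG (Lys): third position 2-fold.
Four-fold degenerate third positions: 3.

3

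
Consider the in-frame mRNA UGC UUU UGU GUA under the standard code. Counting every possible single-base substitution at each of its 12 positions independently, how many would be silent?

6

Codon 1 (UGC, Cys): 1 synonymous substitution.
Codon 2 (UUU, Phe): 1 synonymous substitution.
Codon 3 (UGU, Cys): 1 synonymous substitution.
Codon 4 (GUA, Val): 3 synonymous substitutions.
Total: 1 + 1 + 1 + 3 = 6.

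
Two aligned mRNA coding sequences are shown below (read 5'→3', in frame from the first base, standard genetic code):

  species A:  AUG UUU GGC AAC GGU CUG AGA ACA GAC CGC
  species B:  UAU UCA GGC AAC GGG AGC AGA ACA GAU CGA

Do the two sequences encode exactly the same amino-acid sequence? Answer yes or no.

no

Codon 1: AUG Met / UAU Tyr — nonsynonymous.
Codon 2: UUU Phe / UCA Ser — nonsynonymous.
Codon 3: GGC Gly / GGC Gly — identical.
Codon 4: AAC Asn / AAC Asn — identical.
Codon 5: GGU Gly / GGG Gly — synonymous.
Codon 6: CUG Leu / AGC Ser — nonsynonymous.
Codon 7: AGA Arg / AGA Arg — identical.
Codon 8: ACA Thr / ACA Thr — identical.
Codon 9: GAC Asp / GAU Asp — synonymous.
Codon 10: CGC Arg / CGA Arg — synonymous.
Nonsynonymous differences: 3 → different protein.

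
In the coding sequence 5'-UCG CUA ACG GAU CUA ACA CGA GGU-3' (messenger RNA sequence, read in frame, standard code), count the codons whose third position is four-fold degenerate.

7

Codon 1 UCG (Ser): third position 4-fold.
Codon 2 CUA (Leu): third position 4-fold.
Codon 3 ACG (Thr): third position 4-fold.
Codon 4 GAU (Asp): third position 2-fold.
Codon 5 CUA (Leu): third position 4-fold.
Codon 6 ACA (Thr): third position 4-fold.
Codon 7 CGA (Arg): third position 4-fold.
Codon 8 GGU (Gly): third position 4-fold.
Four-fold degenerate third positions: 7.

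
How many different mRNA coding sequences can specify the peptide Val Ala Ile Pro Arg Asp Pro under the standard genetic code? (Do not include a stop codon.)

Val: 4 codons.
Ala: 4 codons.
Ile: 3 codons.
Pro: 4 codons.
Arg: 6 codons.
Asp: 2 codons.
Pro: 4 codons.
4 × 4 × 3 × 4 × 6 × 2 × 4 = 9216.

9216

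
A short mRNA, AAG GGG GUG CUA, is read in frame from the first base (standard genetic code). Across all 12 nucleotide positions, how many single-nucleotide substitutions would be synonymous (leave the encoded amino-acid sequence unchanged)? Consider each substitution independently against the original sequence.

Codon 1 (AAG, Lys): 1 synonymous substitution.
Codon 2 (GGG, Gly): 3 synonymous substitutions.
Codon 3 (GUG, Val): 3 synonymous substitutions.
Codon 4 (CUA, Leu): 4 synonymous substitutions.
Total: 1 + 3 + 3 + 4 = 11.

11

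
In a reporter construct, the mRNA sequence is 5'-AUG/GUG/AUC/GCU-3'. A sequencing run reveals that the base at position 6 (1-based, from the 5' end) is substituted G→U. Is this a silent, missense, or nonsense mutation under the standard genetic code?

silent

Position 6 falls in codon 2: GUG → Val.
After the substitution the codon is GUU → Val.
Both encode Val, so the change is synonymous.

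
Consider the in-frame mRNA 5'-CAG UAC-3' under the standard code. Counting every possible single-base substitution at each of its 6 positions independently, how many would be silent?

Codon 1 (CAG, Gln): 1 synonymous substitution.
Codon 2 (UAC, Tyr): 1 synonymous substitution.
Total: 1 + 1 = 2.

2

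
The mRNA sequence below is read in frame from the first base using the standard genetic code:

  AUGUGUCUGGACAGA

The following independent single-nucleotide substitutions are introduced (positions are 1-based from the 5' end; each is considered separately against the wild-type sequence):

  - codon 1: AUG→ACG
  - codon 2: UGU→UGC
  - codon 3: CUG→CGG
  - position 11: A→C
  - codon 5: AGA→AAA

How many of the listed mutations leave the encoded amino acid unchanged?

1

Codon 1: AUG (Met) → ACG (Thr) — missense.
Codon 2: UGU (Cys) → UGC (Cys) — synonymous.
Codon 3: CUG (Leu) → CGG (Arg) — missense.
Codon 4: GAC (Asp) → GCC (Ala) — missense.
Codon 5: AGA (Arg) → AAA (Lys) — missense.
Synonymous: 1 of 5.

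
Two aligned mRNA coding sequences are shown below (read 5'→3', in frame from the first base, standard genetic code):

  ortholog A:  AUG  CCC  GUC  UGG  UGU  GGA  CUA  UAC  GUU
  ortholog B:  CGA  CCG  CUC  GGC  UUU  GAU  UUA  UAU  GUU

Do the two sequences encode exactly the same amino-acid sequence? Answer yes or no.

no

Codon 1: AUG Met / CGA Arg — nonsynonymous.
Codon 2: CCC Pro / CCG Pro — synonymous.
Codon 3: GUC Val / CUC Leu — nonsynonymous.
Codon 4: UGG Trp / GGC Gly — nonsynonymous.
Codon 5: UGU Cys / UUU Phe — nonsynonymous.
Codon 6: GGA Gly / GAU Asp — nonsynonymous.
Codon 7: CUA Leu / UUA Leu — synonymous.
Codon 8: UAC Tyr / UAU Tyr — synonymous.
Codon 9: GUU Val / GUU Val — identical.
Nonsynonymous differences: 5 → different protein.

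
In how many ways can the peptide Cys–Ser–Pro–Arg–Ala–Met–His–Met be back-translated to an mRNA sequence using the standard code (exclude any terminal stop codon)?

Cys: 2 codons.
Ser: 6 codons.
Pro: 4 codons.
Arg: 6 codons.
Ala: 4 codons.
Met: 1 codon.
His: 2 codons.
Met: 1 codon.
2 × 6 × 4 × 6 × 4 × 1 × 2 × 1 = 2304.

2304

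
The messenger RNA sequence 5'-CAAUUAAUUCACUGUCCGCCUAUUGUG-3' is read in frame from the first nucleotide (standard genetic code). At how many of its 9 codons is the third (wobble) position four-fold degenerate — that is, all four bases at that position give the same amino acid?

Codon 1 CAA (Gln): third position 2-fold.
Codon 2 UUA (Leu): third position 2-fold.
Codon 3 AUU (Ile): third position 3-fold.
Codon 4 CAC (His): third position 2-fold.
Codon 5 UGU (Cys): third position 2-fold.
Codon 6 CCG (Pro): third position 4-fold.
Codon 7 CCU (Pro): third position 4-fold.
Codon 8 AUU (Ile): third position 3-fold.
Codon 9 GUG (Val): third position 4-fold.
Four-fold degenerate third positions: 3.

3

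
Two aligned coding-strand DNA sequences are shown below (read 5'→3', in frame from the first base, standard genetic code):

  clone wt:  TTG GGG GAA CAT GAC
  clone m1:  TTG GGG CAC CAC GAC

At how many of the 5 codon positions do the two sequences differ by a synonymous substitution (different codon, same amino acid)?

Codon 1: TTG Leu / TTG Leu — identical.
Codon 2: GGG Gly / GGG Gly — identical.
Codon 3: GAA Glu / CAC His — nonsynonymous.
Codon 4: CAT His / CAC His — synonymous.
Codon 5: GAC Asp / GAC Asp — identical.
Synonymous differences: 1.

1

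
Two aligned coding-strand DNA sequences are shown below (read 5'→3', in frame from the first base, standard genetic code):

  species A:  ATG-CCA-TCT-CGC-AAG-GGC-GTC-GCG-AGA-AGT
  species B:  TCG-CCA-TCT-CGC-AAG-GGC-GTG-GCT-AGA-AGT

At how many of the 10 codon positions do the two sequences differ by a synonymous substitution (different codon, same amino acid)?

Codon 1: ATG Met / TCG Ser — nonsynonymous.
Codon 2: CCA Pro / CCA Pro — identical.
Codon 3: TCT Ser / TCT Ser — identical.
Codon 4: CGC Arg / CGC Arg — identical.
Codon 5: AAG Lys / AAG Lys — identical.
Codon 6: GGC Gly / GGC Gly — identical.
Codon 7: GTC Val / GTG Val — synonymous.
Codon 8: GCG Ala / GCT Ala — synonymous.
Codon 9: AGA Arg / AGA Arg — identical.
Codon 10: AGT Ser / AGT Ser — identical.
Synonymous differences: 2.

2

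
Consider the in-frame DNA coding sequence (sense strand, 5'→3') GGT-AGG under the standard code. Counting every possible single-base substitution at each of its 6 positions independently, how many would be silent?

5

Codon 1 (GGT, Gly): 3 synonymous substitutions.
Codon 2 (AGG, Arg): 2 synonymous substitutions.
Total: 3 + 2 = 5.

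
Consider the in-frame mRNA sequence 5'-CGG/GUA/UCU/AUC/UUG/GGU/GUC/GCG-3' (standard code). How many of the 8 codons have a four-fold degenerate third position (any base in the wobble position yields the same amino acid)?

6

Codon 1 CGG (Arg): third position 4-fold.
Codon 2 GUA (Val): third position 4-fold.
Codon 3 UCU (Ser): third position 4-fold.
Codon 4 AUC (Ile): third position 3-fold.
Codon 5 UUG (Leu): third position 2-fold.
Codon 6 GGU (Gly): third position 4-fold.
Codon 7 GUC (Val): third position 4-fold.
Codon 8 GCG (Ala): third position 4-fold.
Four-fold degenerate third positions: 6.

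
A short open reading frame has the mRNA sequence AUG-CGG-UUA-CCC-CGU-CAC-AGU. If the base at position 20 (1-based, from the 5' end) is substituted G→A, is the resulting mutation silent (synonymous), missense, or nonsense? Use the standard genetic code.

missense

Position 20 falls in codon 7: AGU → Ser.
After the substitution the codon is AAU → Asn.
Ser ≠ Asn, so this is a missense mutation.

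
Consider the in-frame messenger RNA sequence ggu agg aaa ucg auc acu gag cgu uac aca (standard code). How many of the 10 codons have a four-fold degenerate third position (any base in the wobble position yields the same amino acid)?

Codon 1 GGU (Gly): third position 4-fold.
Codon 2 AGG (Arg): third position 2-fold.
Codon 3 AAA (Lys): third position 2-fold.
Codon 4 UCG (Ser): third position 4-fold.
Codon 5 AUC (Ile): third position 3-fold.
Codon 6 ACU (Thr): third position 4-fold.
Codon 7 GAG (Glu): third position 2-fold.
Codon 8 CGU (Arg): third position 4-fold.
Codon 9 UAC (Tyr): third position 2-fold.
Codon 10 ACA (Thr): third position 4-fold.
Four-fold degenerate third positions: 5.

5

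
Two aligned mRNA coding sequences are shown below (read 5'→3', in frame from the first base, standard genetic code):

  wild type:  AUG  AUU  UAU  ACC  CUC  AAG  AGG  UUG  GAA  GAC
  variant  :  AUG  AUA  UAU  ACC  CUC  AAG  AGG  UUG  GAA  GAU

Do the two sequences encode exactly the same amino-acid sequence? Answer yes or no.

yes

Codon 1: AUG Met / AUG Met — identical.
Codon 2: AUU Ile / AUA Ile — synonymous.
Codon 3: UAU Tyr / UAU Tyr — identical.
Codon 4: ACC Thr / ACC Thr — identical.
Codon 5: CUC Leu / CUC Leu — identical.
Codon 6: AAG Lys / AAG Lys — identical.
Codon 7: AGG Arg / AGG Arg — identical.
Codon 8: UUG Leu / UUG Leu — identical.
Codon 9: GAA Glu / GAA Glu — identical.
Codon 10: GAC Asp / GAU Asp — synonymous.
Nonsynonymous differences: 0 → same protein.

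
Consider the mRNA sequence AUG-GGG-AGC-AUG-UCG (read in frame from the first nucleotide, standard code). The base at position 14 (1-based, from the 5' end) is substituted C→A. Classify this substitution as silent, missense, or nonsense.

Position 14 falls in codon 5: UCG → Ser.
After the substitution the codon is UAG → Stop.
The new codon is a stop codon, so this is a nonsense mutation.

nonsense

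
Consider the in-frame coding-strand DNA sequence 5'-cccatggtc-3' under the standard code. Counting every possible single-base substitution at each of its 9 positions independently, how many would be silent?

Codon 1 (CCC, Pro): 3 synonymous substitutions.
Codon 2 (ATG, Met): 0 synonymous substitutions.
Codon 3 (GTC, Val): 3 synonymous substitutions.
Total: 3 + 0 + 3 = 6.

6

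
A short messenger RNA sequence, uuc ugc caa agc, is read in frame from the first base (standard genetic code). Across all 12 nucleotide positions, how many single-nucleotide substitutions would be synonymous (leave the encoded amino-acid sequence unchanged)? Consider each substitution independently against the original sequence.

Codon 1 (UUC, Phe): 1 synonymous substitution.
Codon 2 (UGC, Cys): 1 synonymous substitution.
Codon 3 (CAA, Gln): 1 synonymous substitution.
Codon 4 (AGC, Ser): 1 synonymous substitution.
Total: 1 + 1 + 1 + 1 = 4.

4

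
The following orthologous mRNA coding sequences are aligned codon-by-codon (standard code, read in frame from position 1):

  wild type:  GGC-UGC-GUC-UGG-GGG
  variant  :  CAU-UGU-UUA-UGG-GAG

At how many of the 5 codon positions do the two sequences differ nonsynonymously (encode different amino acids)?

3

Codon 1: GGC Gly / CAU His — nonsynonymous.
Codon 2: UGC Cys / UGU Cys — synonymous.
Codon 3: GUC Val / UUA Leu — nonsynonymous.
Codon 4: UGG Trp / UGG Trp — identical.
Codon 5: GGG Gly / GAG Glu — nonsynonymous.
Nonsynonymous differences: 3.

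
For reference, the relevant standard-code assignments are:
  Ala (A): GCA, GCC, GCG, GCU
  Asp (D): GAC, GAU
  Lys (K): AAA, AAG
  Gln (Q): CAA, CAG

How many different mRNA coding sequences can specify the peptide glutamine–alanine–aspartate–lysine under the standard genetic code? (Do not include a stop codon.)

32

Gln: 2 codons.
Ala: 4 codons.
Asp: 2 codons.
Lys: 2 codons.
2 × 4 × 2 × 2 = 32.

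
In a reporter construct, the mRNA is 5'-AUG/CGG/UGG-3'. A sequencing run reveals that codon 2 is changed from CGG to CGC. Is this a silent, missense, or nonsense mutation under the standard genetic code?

silent

Position 6 falls in codon 2: CGG → Arg.
After the substitution the codon is CGC → Arg.
Both encode Arg, so the change is synonymous.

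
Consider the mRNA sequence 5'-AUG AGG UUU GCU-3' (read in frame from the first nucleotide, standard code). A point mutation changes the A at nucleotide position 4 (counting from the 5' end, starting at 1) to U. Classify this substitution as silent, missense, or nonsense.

Position 4 falls in codon 2: AGG → Arg.
After the substitution the codon is UGG → Trp.
Arg ≠ Trp, so this is a missense mutation.

missense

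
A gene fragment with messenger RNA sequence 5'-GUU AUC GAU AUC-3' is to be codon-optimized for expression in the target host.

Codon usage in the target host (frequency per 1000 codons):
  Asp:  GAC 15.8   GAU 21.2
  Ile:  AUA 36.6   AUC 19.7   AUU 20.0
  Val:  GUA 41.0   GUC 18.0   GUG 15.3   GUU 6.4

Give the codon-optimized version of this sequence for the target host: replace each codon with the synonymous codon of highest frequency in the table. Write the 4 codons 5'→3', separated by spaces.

GUA AUA GAU AUA

Codon 1 (Val): best is GUA at 41.0.
Codon 2 (Ile): best is AUA at 36.6.
Codon 3 (Asp): best is GAU at 21.2.
Codon 4 (Ile): best is AUA at 36.6.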